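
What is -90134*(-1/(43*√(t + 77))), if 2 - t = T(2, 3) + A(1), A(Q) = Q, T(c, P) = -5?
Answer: 90134*√83/3569 ≈ 230.08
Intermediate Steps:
t = 6 (t = 2 - (-5 + 1) = 2 - 1*(-4) = 2 + 4 = 6)
-90134*(-1/(43*√(t + 77))) = -90134*(-1/(43*√(6 + 77))) = -90134*(-√83/3569) = -(-90134)*√83/3569 = 90134*√83/3569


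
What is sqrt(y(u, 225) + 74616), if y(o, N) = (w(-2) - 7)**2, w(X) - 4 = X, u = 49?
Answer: sqrt(74641) ≈ 273.21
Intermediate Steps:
w(X) = 4 + X
y(o, N) = 25 (y(o, N) = ((4 - 2) - 7)**2 = (2 - 7)**2 = (-5)**2 = 25)
sqrt(y(u, 225) + 74616) = sqrt(25 + 74616) = sqrt(74641)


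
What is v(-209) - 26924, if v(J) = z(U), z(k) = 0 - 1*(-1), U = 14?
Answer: -26923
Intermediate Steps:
z(k) = 1 (z(k) = 0 + 1 = 1)
v(J) = 1
v(-209) - 26924 = 1 - 26924 = -26923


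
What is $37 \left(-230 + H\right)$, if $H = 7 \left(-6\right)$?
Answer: $-10064$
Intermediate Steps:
$H = -42$
$37 \left(-230 + H\right) = 37 \left(-230 - 42\right) = 37 \left(-272\right) = -10064$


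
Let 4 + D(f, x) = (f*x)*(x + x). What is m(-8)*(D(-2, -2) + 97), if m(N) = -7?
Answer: -539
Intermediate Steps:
D(f, x) = -4 + 2*f*x² (D(f, x) = -4 + (f*x)*(x + x) = -4 + (f*x)*(2*x) = -4 + 2*f*x²)
m(-8)*(D(-2, -2) + 97) = -7*((-4 + 2*(-2)*(-2)²) + 97) = -7*((-4 + 2*(-2)*4) + 97) = -7*((-4 - 16) + 97) = -7*(-20 + 97) = -7*77 = -539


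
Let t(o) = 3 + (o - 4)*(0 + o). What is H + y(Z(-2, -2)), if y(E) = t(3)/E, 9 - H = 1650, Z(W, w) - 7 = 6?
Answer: -1641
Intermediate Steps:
t(o) = 3 + o*(-4 + o) (t(o) = 3 + (-4 + o)*o = 3 + o*(-4 + o))
Z(W, w) = 13 (Z(W, w) = 7 + 6 = 13)
H = -1641 (H = 9 - 1*1650 = 9 - 1650 = -1641)
y(E) = 0 (y(E) = (3 + 3² - 4*3)/E = (3 + 9 - 12)/E = 0/E = 0)
H + y(Z(-2, -2)) = -1641 + 0 = -1641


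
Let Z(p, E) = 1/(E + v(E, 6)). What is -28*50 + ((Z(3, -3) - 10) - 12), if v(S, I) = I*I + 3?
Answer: -51191/36 ≈ -1422.0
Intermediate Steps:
v(S, I) = 3 + I² (v(S, I) = I² + 3 = 3 + I²)
Z(p, E) = 1/(39 + E) (Z(p, E) = 1/(E + (3 + 6²)) = 1/(E + (3 + 36)) = 1/(E + 39) = 1/(39 + E))
-28*50 + ((Z(3, -3) - 10) - 12) = -28*50 + ((1/(39 - 3) - 10) - 12) = -1400 + ((1/36 - 10) - 12) = -1400 + (-359/36 - 12) = -1400 - 791/36 = -51191/36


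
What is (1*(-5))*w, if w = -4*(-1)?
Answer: -20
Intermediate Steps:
w = 4
(1*(-5))*w = (1*(-5))*4 = -5*4 = -20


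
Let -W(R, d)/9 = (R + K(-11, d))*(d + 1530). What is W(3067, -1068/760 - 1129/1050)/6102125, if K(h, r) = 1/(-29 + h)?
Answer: -5607782345259/811582625000 ≈ -6.9097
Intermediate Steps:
W(R, d) = -9*(1530 + d)*(-1/40 + R) (W(R, d) = -9*(R + 1/(-29 - 11))*(d + 1530) = -9*(R + 1/(-40))*(1530 + d) = -9*(R - 1/40)*(1530 + d) = -9*(-1/40 + R)*(1530 + d) = -9*(1530 + d)*(-1/40 + R))
W(3067, -1068/760 - 1129/1050)/6102125 = (1377/4 - 13770*3067 + 9*(-1068/760 - 1129/1050)/40 - 9*3067*(-1068/760 - 1129/1050))/6102125 = (1377/4 - 42232590 + 9*(-1068*1/760 - 1129*1/1050)/40 - 9*3067*(-1068*1/760 - 1129*1/1050))*(1/6102125) = (1377/4 - 42232590 + 9*(-267/190 - 1129/1050)/40 - 9*3067*(-267/190 - 1129/1050))*(1/6102125) = (1377/4 - 42232590 + (9/40)*(-24743/9975) - 9*3067*(-24743/9975))*(1/6102125) = (1377/4 - 42232590 - 74229/133000 + 227660343/3325)*(1/6102125) = -5607782345259/133000*1/6102125 = -5607782345259/811582625000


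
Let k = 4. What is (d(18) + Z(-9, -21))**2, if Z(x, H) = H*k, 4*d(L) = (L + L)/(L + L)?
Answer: 112225/16 ≈ 7014.1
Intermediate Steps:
d(L) = 1/4 (d(L) = ((L + L)/(L + L))/4 = ((2*L)/((2*L)))/4 = ((2*L)*(1/(2*L)))/4 = (1/4)*1 = 1/4)
Z(x, H) = 4*H (Z(x, H) = H*4 = 4*H)
(d(18) + Z(-9, -21))**2 = (1/4 + 4*(-21))**2 = (1/4 - 84)**2 = (-335/4)**2 = 112225/16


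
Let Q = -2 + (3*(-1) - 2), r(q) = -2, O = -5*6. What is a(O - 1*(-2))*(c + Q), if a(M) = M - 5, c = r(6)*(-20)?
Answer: -1089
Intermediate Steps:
O = -30
c = 40 (c = -2*(-20) = 40)
a(M) = -5 + M
Q = -7 (Q = -2 + (-3 - 2) = -2 - 5 = -7)
a(O - 1*(-2))*(c + Q) = (-5 + (-30 - 1*(-2)))*(40 - 7) = (-5 + (-30 + 2))*33 = (-5 - 28)*33 = -33*33 = -1089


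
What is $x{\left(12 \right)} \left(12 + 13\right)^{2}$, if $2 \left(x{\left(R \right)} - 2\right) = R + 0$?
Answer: $5000$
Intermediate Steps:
$x{\left(R \right)} = 2 + \frac{R}{2}$ ($x{\left(R \right)} = 2 + \frac{R + 0}{2} = 2 + \frac{R}{2}$)
$x{\left(12 \right)} \left(12 + 13\right)^{2} = \left(2 + \frac{1}{2} \cdot 12\right) \left(12 + 13\right)^{2} = \left(2 + 6\right) 25^{2} = 8 \cdot 625 = 5000$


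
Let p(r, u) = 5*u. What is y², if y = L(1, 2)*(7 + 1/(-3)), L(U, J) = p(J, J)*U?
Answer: 40000/9 ≈ 4444.4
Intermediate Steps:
L(U, J) = 5*J*U (L(U, J) = (5*J)*U = 5*J*U)
y = 200/3 (y = (5*2*1)*(7 + 1/(-3)) = 10*(7 - ⅓) = 10*(20/3) = 200/3 ≈ 66.667)
y² = (200/3)² = 40000/9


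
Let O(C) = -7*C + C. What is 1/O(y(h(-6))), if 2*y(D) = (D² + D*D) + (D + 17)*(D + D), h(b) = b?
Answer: 1/180 ≈ 0.0055556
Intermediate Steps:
y(D) = D² + D*(17 + D) (y(D) = ((D² + D*D) + (D + 17)*(D + D))/2 = ((D² + D²) + (17 + D)*(2*D))/2 = (2*D² + 2*D*(17 + D))/2 = D² + D*(17 + D))
O(C) = -6*C
1/O(y(h(-6))) = 1/(-(-36)*(17 + 2*(-6))) = 1/(-(-36)*(17 - 12)) = 1/(-(-36)*5) = 1/(-6*(-30)) = 1/180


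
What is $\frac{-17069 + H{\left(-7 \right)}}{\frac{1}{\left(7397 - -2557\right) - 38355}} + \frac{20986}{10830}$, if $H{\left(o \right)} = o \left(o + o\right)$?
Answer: $\frac{2609994114458}{5415} \approx 4.8199 \cdot 10^{8}$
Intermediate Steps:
$H{\left(o \right)} = 2 o^{2}$ ($H{\left(o \right)} = o 2 o = 2 o^{2}$)
$\frac{-17069 + H{\left(-7 \right)}}{\frac{1}{\left(7397 - -2557\right) - 38355}} + \frac{20986}{10830} = \frac{-17069 + 2 \left(-7\right)^{2}}{\frac{1}{\left(7397 - -2557\right) - 38355}} + \frac{20986}{10830} = \frac{-17069 + 2 \cdot 49}{\frac{1}{\left(7397 + 2557\right) - 38355}} + 20986 \cdot \frac{1}{10830} = \frac{-17069 + 98}{\frac{1}{9954 - 38355}} + \frac{10493}{5415} = - \frac{16971}{\frac{1}{-28401}} + \frac{10493}{5415} = - \frac{16971}{- \frac{1}{28401}} + \frac{10493}{5415} = \left(-16971\right) \left(-28401\right) + \frac{10493}{5415} = 481993371 + \frac{10493}{5415} = \frac{2609994114458}{5415}$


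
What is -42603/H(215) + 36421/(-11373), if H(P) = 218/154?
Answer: -37312311652/1239657 ≈ -30099.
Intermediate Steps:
H(P) = 109/77 (H(P) = 218*(1/154) = 109/77)
-42603/H(215) + 36421/(-11373) = -42603/109/77 + 36421/(-11373) = -42603*77/109 + 36421*(-1/11373) = -3280431/109 - 36421/11373 = -37312311652/1239657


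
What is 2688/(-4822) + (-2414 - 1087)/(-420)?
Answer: 2625477/337540 ≈ 7.7783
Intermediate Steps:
2688/(-4822) + (-2414 - 1087)/(-420) = 2688*(-1/4822) - 3501*(-1/420) = -1344/2411 + 1167/140 = 2625477/337540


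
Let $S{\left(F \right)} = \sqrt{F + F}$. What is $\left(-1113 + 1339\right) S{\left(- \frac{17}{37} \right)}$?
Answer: $\frac{226 i \sqrt{1258}}{37} \approx 216.64 i$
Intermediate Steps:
$S{\left(F \right)} = \sqrt{2} \sqrt{F}$ ($S{\left(F \right)} = \sqrt{2 F} = \sqrt{2} \sqrt{F}$)
$\left(-1113 + 1339\right) S{\left(- \frac{17}{37} \right)} = \left(-1113 + 1339\right) \sqrt{2} \sqrt{- \frac{17}{37}} = 226 \sqrt{2} \sqrt{\left(-17\right) \frac{1}{37}} = 226 \sqrt{2} \sqrt{- \frac{17}{37}} = 226 \sqrt{2} \frac{i \sqrt{629}}{37} = 226 \frac{i \sqrt{1258}}{37} = \frac{226 i \sqrt{1258}}{37}$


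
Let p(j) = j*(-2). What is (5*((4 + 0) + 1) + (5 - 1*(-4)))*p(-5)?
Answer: 340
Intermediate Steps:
p(j) = -2*j
(5*((4 + 0) + 1) + (5 - 1*(-4)))*p(-5) = (5*((4 + 0) + 1) + (5 - 1*(-4)))*(-2*(-5)) = (5*(4 + 1) + (5 + 4))*10 = (5*5 + 9)*10 = (25 + 9)*10 = 34*10 = 340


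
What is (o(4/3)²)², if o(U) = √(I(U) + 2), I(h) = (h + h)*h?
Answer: 2500/81 ≈ 30.864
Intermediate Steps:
I(h) = 2*h² (I(h) = (2*h)*h = 2*h²)
o(U) = √(2 + 2*U²) (o(U) = √(2*U² + 2) = √(2 + 2*U²))
(o(4/3)²)² = ((√(2 + 2*(4/3)²))²)² = ((√(2 + 2*(16/9)))²)² = ((√(2 + 32/9))²)² = ((√(50/9))²)² = ((5*√2/3)²)² = (50/9)² = 2500/81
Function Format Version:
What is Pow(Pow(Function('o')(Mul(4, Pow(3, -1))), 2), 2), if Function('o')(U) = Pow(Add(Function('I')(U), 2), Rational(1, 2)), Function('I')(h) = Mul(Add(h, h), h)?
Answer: Rational(2500, 81) ≈ 30.864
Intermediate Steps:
Function('I')(h) = Mul(2, Pow(h, 2)) (Function('I')(h) = Mul(Mul(2, h), h) = Mul(2, Pow(h, 2)))
Function('o')(U) = Pow(Add(2, Mul(2, Pow(U, 2))), Rational(1, 2)) (Function('o')(U) = Pow(Add(Mul(2, Pow(U, 2)), 2), Rational(1, 2)) = Pow(Add(2, Mul(2, Pow(U, 2))), Rational(1, 2)))
Pow(Pow(Function('o')(Mul(4, Pow(3, -1))), 2), 2) = Pow(Pow(Pow(Add(2, Mul(2, Pow(Mul(4, Pow(3, -1)), 2))), Rational(1, 2)), 2), 2) = Pow(Pow(Pow(Add(2, Mul(2, Pow(Mul(4, Rational(1, 3)), 2))), Rational(1, 2)), 2), 2) = Pow(Pow(Pow(Add(2, Mul(2, Pow(Rational(4, 3), 2))), Rational(1, 2)), 2), 2) = Pow(Pow(Pow(Add(2, Mul(2, Rational(16, 9))), Rational(1, 2)), 2), 2) = Pow(Pow(Pow(Add(2, Rational(32, 9)), Rational(1, 2)), 2), 2) = Pow(Pow(Pow(Rational(50, 9), Rational(1, 2)), 2), 2) = Pow(Pow(Mul(Rational(5, 3), Pow(2, Rational(1, 2))), 2), 2) = Pow(Rational(50, 9), 2) = Rational(2500, 81)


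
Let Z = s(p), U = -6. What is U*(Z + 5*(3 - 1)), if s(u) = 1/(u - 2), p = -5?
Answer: -414/7 ≈ -59.143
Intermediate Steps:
s(u) = 1/(-2 + u)
Z = -⅐ (Z = 1/(-2 - 5) = 1/(-7) = -⅐ ≈ -0.14286)
U*(Z + 5*(3 - 1)) = -6*(-⅐ + 5*(3 - 1)) = -6*(-⅐ + 5*2) = -6*(-⅐ + 10) = -6*69/7 = -414/7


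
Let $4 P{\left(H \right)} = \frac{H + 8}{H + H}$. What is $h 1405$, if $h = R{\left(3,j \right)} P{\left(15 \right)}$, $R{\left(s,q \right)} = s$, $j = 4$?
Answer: $\frac{6463}{8} \approx 807.88$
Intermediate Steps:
$P{\left(H \right)} = \frac{8 + H}{8 H}$ ($P{\left(H \right)} = \frac{\left(H + 8\right) \frac{1}{H + H}}{4} = \frac{\left(8 + H\right) \frac{1}{2 H}}{4} = \frac{\frac{1}{2} \frac{1}{H} \left(8 + H\right)}{4} = \frac{8 + H}{8 H}$)
$h = \frac{23}{40}$ ($h = 3 \frac{8 + 15}{8 \cdot 15} = 3 \cdot \frac{1}{8} \cdot \frac{1}{15} \cdot 23 = 3 \cdot \frac{23}{120} = \frac{23}{40} \approx 0.575$)
$h 1405 = \frac{23}{40} \cdot 1405 = \frac{6463}{8}$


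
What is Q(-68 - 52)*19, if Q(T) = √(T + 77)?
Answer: 19*I*√43 ≈ 124.59*I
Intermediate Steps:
Q(T) = √(77 + T)
Q(-68 - 52)*19 = √(77 + (-68 - 52))*19 = √(77 - 120)*19 = √(-43)*19 = (I*√43)*19 = 19*I*√43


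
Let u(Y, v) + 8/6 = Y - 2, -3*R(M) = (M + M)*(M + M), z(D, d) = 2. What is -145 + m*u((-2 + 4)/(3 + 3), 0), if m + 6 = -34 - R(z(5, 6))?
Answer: -41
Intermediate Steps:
R(M) = -4*M²/3 (R(M) = -(M + M)*(M + M)/3 = -2*M*2*M/3 = -4*M²/3)
u(Y, v) = -10/3 + Y (u(Y, v) = -4/3 + (Y - 2) = -4/3 + (-2 + Y) = -10/3 + Y)
m = -104/3 (m = -6 + (-34 - (-4)*2²/3) = -6 + (-34 - (-4)*4/3) = -6 + (-34 - 1*(-16/3)) = -6 + (-34 + 16/3) = -6 - 86/3 = -104/3 ≈ -34.667)
-145 + m*u((-2 + 4)/(3 + 3), 0) = -145 - 104*(-10/3 + (-2 + 4)/(3 + 3))/3 = -145 - 104*(-10/3 + 2/6)/3 = -145 - 104*(-10/3 + 2*(⅙))/3 = -145 - 104*(-10/3 + ⅓)/3 = -145 - 104/3*(-3) = -145 + 104 = -41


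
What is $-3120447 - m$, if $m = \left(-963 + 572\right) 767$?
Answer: $-2820550$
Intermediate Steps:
$m = -299897$ ($m = \left(-391\right) 767 = -299897$)
$-3120447 - m = -3120447 - -299897 = -3120447 + 299897 = -2820550$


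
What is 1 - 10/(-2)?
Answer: 6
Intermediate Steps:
1 - 10/(-2) = 1 - 10*(-1/2) = 1 + 5 = 6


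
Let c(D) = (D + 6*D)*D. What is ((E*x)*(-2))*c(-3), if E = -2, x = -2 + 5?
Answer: 756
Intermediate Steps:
x = 3
c(D) = 7*D² (c(D) = (7*D)*D = 7*D²)
((E*x)*(-2))*c(-3) = (-2*3*(-2))*(7*(-3)²) = (-6*(-2))*(7*9) = 12*63 = 756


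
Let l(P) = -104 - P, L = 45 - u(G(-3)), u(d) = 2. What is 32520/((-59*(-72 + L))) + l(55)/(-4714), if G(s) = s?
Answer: 153571329/8065654 ≈ 19.040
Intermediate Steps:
L = 43 (L = 45 - 1*2 = 45 - 2 = 43)
32520/((-59*(-72 + L))) + l(55)/(-4714) = 32520/((-59*(-72 + 43))) + (-104 - 1*55)/(-4714) = 32520/((-59*(-29))) + (-104 - 55)*(-1/4714) = 32520/1711 - 159*(-1/4714) = 32520*(1/1711) + 159/4714 = 32520/1711 + 159/4714 = 153571329/8065654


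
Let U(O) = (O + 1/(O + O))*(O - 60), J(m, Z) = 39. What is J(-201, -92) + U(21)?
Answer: -10933/14 ≈ -780.93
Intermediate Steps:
U(O) = (-60 + O)*(O + 1/(2*O)) (U(O) = (O + 1/(2*O))*(-60 + O) = (-60 + O)*(O + 1/(2*O)))
J(-201, -92) + U(21) = 39 + (1/2 + 21**2 - 60*21 - 30/21) = 39 + (1/2 + 441 - 1260 - 30*1/21) = 39 + (1/2 + 441 - 1260 - 10/7) = 39 - 11479/14 = -10933/14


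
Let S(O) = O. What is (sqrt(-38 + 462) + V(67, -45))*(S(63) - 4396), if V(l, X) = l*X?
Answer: 13063995 - 8666*sqrt(106) ≈ 1.2975e+7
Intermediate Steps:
V(l, X) = X*l
(sqrt(-38 + 462) + V(67, -45))*(S(63) - 4396) = (sqrt(-38 + 462) - 45*67)*(63 - 4396) = (sqrt(424) - 3015)*(-4333) = (2*sqrt(106) - 3015)*(-4333) = (-3015 + 2*sqrt(106))*(-4333) = 13063995 - 8666*sqrt(106)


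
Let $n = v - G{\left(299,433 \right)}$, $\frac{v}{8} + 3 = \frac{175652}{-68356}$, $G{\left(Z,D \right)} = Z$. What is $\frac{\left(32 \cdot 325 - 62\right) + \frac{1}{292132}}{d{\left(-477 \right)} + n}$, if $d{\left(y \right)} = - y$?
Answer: $\frac{51609815883913}{666178397064} \approx 77.471$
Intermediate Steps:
$v = - \frac{761440}{17089}$ ($v = -24 + 8 \frac{175652}{-68356} = -24 + 8 \cdot 175652 \left(- \frac{1}{68356}\right) = -24 + 8 \left(- \frac{43913}{17089}\right) = -24 - \frac{351304}{17089} = - \frac{761440}{17089} \approx -44.557$)
$n = - \frac{5871051}{17089}$ ($n = - \frac{761440}{17089} - 299 = - \frac{5871051}{17089} \approx -343.56$)
$\frac{\left(32 \cdot 325 - 62\right) + \frac{1}{292132}}{d{\left(-477 \right)} + n} = \frac{\left(32 \cdot 325 - 62\right) + \frac{1}{292132}}{\left(-1\right) \left(-477\right) - \frac{5871051}{17089}} = \frac{\left(10400 - 62\right) + \frac{1}{292132}}{477 - \frac{5871051}{17089}} = \frac{10338 + \frac{1}{292132}}{\frac{2280402}{17089}} = \frac{3020060617}{292132} \cdot \frac{17089}{2280402} = \frac{51609815883913}{666178397064}$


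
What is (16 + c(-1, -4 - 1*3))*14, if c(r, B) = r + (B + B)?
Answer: 14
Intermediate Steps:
c(r, B) = r + 2*B
(16 + c(-1, -4 - 1*3))*14 = (16 + (-1 + 2*(-4 - 1*3)))*14 = (16 + (-1 + 2*(-4 - 3)))*14 = (16 + (-1 + 2*(-7)))*14 = (16 + (-1 - 14))*14 = (16 - 15)*14 = 1*14 = 14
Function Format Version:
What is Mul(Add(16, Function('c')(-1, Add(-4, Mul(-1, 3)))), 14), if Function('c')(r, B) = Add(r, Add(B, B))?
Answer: 14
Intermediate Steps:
Function('c')(r, B) = Add(r, Mul(2, B))
Mul(Add(16, Function('c')(-1, Add(-4, Mul(-1, 3)))), 14) = Mul(Add(16, Add(-1, Mul(2, Add(-4, Mul(-1, 3))))), 14) = Mul(Add(16, Add(-1, Mul(2, Add(-4, -3)))), 14) = Mul(Add(16, Add(-1, Mul(2, -7))), 14) = Mul(Add(16, Add(-1, -14)), 14) = Mul(Add(16, -15), 14) = Mul(1, 14) = 14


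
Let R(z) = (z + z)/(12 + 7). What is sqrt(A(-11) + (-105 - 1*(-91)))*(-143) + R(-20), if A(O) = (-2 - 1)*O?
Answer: -40/19 - 143*sqrt(19) ≈ -625.43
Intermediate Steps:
A(O) = -3*O
R(z) = 2*z/19 (R(z) = (2*z)/19 = (2*z)*(1/19) = 2*z/19)
sqrt(A(-11) + (-105 - 1*(-91)))*(-143) + R(-20) = sqrt(-3*(-11) + (-105 - 1*(-91)))*(-143) + (2/19)*(-20) = sqrt(33 + (-105 + 91))*(-143) - 40/19 = sqrt(33 - 14)*(-143) - 40/19 = sqrt(19)*(-143) - 40/19 = -143*sqrt(19) - 40/19 = -40/19 - 143*sqrt(19)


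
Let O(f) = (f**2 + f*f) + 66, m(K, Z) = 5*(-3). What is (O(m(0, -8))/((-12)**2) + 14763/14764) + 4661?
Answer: 103324007/22146 ≈ 4665.6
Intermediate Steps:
m(K, Z) = -15
O(f) = 66 + 2*f**2 (O(f) = (f**2 + f**2) + 66 = 2*f**2 + 66 = 66 + 2*f**2)
(O(m(0, -8))/((-12)**2) + 14763/14764) + 4661 = ((66 + 2*(-15)**2)/((-12)**2) + 14763/14764) + 4661 = ((66 + 2*225)/144 + 14763*(1/14764)) + 4661 = ((66 + 450)*(1/144) + 14763/14764) + 4661 = (516*(1/144) + 14763/14764) + 4661 = (43/12 + 14763/14764) + 4661 = 101501/22146 + 4661 = 103324007/22146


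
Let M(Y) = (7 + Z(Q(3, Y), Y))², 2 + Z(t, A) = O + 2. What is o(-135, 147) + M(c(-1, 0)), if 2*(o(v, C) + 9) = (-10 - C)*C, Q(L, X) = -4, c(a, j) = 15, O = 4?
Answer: -22855/2 ≈ -11428.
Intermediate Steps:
o(v, C) = -9 + C*(-10 - C)/2 (o(v, C) = -9 + ((-10 - C)*C)/2 = -9 + (C*(-10 - C))/2 = -9 + C*(-10 - C)/2)
Z(t, A) = 4 (Z(t, A) = -2 + (4 + 2) = -2 + 6 = 4)
M(Y) = 121 (M(Y) = (7 + 4)² = 11² = 121)
o(-135, 147) + M(c(-1, 0)) = (-9 - 5*147 - ½*147²) + 121 = (-9 - 735 - ½*21609) + 121 = (-9 - 735 - 21609/2) + 121 = -23097/2 + 121 = -22855/2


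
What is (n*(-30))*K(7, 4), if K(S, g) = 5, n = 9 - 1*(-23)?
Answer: -4800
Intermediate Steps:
n = 32 (n = 9 + 23 = 32)
(n*(-30))*K(7, 4) = (32*(-30))*5 = -960*5 = -4800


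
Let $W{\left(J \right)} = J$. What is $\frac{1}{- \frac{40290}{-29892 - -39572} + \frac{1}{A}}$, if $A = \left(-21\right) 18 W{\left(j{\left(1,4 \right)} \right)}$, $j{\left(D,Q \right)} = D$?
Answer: $- \frac{182952}{761965} \approx -0.24011$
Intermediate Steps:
$A = -378$ ($A = \left(-21\right) 18 \cdot 1 = \left(-378\right) 1 = -378$)
$\frac{1}{- \frac{40290}{-29892 - -39572} + \frac{1}{A}} = \frac{1}{- \frac{40290}{-29892 - -39572} + \frac{1}{-378}} = \frac{1}{- \frac{40290}{-29892 + 39572} - \frac{1}{378}} = \frac{1}{- \frac{40290}{9680} - \frac{1}{378}} = \frac{1}{\left(-40290\right) \frac{1}{9680} - \frac{1}{378}} = \frac{1}{- \frac{4029}{968} - \frac{1}{378}} = \frac{1}{- \frac{761965}{182952}} = - \frac{182952}{761965}$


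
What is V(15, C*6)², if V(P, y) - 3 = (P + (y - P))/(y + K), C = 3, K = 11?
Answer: 11025/841 ≈ 13.109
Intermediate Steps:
V(P, y) = 3 + y/(11 + y) (V(P, y) = 3 + (P + (y - P))/(y + 11) = 3 + y/(11 + y))
V(15, C*6)² = ((33 + 4*(3*6))/(11 + 3*6))² = ((33 + 4*18)/(11 + 18))² = ((33 + 72)/29)² = ((1/29)*105)² = (105/29)² = 11025/841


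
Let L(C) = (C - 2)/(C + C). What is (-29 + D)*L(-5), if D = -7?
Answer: -126/5 ≈ -25.200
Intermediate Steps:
L(C) = (-2 + C)/(2*C) (L(C) = (-2 + C)/((2*C)) = (-2 + C)*(1/(2*C)) = (-2 + C)/(2*C))
(-29 + D)*L(-5) = (-29 - 7)*((½)*(-2 - 5)/(-5)) = -18*(-1)*(-7)/5 = -36*7/10 = -126/5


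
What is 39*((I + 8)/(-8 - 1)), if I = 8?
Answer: -208/3 ≈ -69.333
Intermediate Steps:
39*((I + 8)/(-8 - 1)) = 39*((8 + 8)/(-8 - 1)) = 39*(16/(-9)) = 39*(16*(-⅑)) = 39*(-16/9) = -208/3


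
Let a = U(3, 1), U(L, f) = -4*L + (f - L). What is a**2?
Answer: 196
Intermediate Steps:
U(L, f) = f - 5*L
a = -14 (a = 1 - 5*3 = 1 - 15 = -14)
a**2 = (-14)**2 = 196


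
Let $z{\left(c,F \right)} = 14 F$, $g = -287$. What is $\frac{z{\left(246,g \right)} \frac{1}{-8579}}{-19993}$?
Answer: $- \frac{4018}{171519947} \approx -2.3426 \cdot 10^{-5}$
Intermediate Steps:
$\frac{z{\left(246,g \right)} \frac{1}{-8579}}{-19993} = \frac{14 \left(-287\right) \frac{1}{-8579}}{-19993} = \left(-4018\right) \left(- \frac{1}{8579}\right) \left(- \frac{1}{19993}\right) = \frac{4018}{8579} \left(- \frac{1}{19993}\right) = - \frac{4018}{171519947}$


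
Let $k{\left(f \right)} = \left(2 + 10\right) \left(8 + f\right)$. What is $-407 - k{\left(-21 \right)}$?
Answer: $-251$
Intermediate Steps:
$k{\left(f \right)} = 96 + 12 f$ ($k{\left(f \right)} = 12 \left(8 + f\right) = 96 + 12 f$)
$-407 - k{\left(-21 \right)} = -407 - \left(96 + 12 \left(-21\right)\right) = -407 - \left(96 - 252\right) = -407 - -156 = -407 + 156 = -251$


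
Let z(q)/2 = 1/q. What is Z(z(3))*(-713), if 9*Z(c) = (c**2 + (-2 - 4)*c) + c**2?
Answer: 19964/81 ≈ 246.47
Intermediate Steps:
z(q) = 2/q
Z(c) = -2*c/3 + 2*c**2/9 (Z(c) = ((c**2 + (-2 - 4)*c) + c**2)/9 = ((c**2 - 6*c) + c**2)/9 = (-6*c + 2*c**2)/9 = -2*c/3 + 2*c**2/9)
Z(z(3))*(-713) = (2*(2/3)*(-3 + 2/3)/9)*(-713) = (2*(2*(1/3))*(-3 + 2*(1/3))/9)*(-713) = ((2/9)*(2/3)*(-3 + 2/3))*(-713) = ((2/9)*(2/3)*(-7/3))*(-713) = -28/81*(-713) = 19964/81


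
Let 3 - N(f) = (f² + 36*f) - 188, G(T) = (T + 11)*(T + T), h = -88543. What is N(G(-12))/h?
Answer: 1249/88543 ≈ 0.014106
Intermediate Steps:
G(T) = 2*T*(11 + T) (G(T) = (11 + T)*(2*T) = 2*T*(11 + T))
N(f) = 191 - f² - 36*f (N(f) = 3 - ((f² + 36*f) - 188) = 3 - (-188 + f² + 36*f) = 3 + (188 - f² - 36*f) = 191 - f² - 36*f)
N(G(-12))/h = (191 - (2*(-12)*(11 - 12))² - 72*(-12)*(11 - 12))/(-88543) = (191 - (2*(-12)*(-1))² - 72*(-12)*(-1))*(-1/88543) = (191 - 1*24² - 36*24)*(-1/88543) = (191 - 1*576 - 864)*(-1/88543) = (191 - 576 - 864)*(-1/88543) = -1249*(-1/88543) = 1249/88543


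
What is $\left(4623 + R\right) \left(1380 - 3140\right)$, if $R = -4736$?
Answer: $198880$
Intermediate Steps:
$\left(4623 + R\right) \left(1380 - 3140\right) = \left(4623 - 4736\right) \left(1380 - 3140\right) = \left(-113\right) \left(-1760\right) = 198880$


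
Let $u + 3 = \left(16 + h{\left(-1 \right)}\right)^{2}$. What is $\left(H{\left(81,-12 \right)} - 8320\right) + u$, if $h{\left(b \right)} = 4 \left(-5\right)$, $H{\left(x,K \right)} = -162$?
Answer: $-8469$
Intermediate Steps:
$h{\left(b \right)} = -20$
$u = 13$ ($u = -3 + \left(16 - 20\right)^{2} = -3 + \left(-4\right)^{2} = -3 + 16 = 13$)
$\left(H{\left(81,-12 \right)} - 8320\right) + u = \left(-162 - 8320\right) + 13 = -8482 + 13 = -8469$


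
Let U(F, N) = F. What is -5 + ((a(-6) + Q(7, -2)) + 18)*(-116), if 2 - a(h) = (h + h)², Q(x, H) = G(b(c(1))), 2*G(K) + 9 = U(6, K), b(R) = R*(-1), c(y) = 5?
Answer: 14553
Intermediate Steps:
b(R) = -R
G(K) = -3/2 (G(K) = -9/2 + (½)*6 = -9/2 + 3 = -3/2)
Q(x, H) = -3/2
a(h) = 2 - 4*h² (a(h) = 2 - (h + h)² = 2 - (2*h)² = 2 - 4*h²)
-5 + ((a(-6) + Q(7, -2)) + 18)*(-116) = -5 + (((2 - 4*(-6)²) - 3/2) + 18)*(-116) = -5 + (((2 - 4*36) - 3/2) + 18)*(-116) = -5 + (((2 - 144) - 3/2) + 18)*(-116) = -5 + ((-142 - 3/2) + 18)*(-116) = -5 + (-287/2 + 18)*(-116) = -5 - 251/2*(-116) = -5 + 14558 = 14553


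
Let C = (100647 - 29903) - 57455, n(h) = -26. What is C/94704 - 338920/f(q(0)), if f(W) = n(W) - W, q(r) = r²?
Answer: 16048712597/1231152 ≈ 13036.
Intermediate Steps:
C = 13289 (C = 70744 - 57455 = 13289)
f(W) = -26 - W
C/94704 - 338920/f(q(0)) = 13289/94704 - 338920/(-26 - 1*0²) = 13289*(1/94704) - 338920/(-26 - 1*0) = 13289/94704 - 338920/(-26 + 0) = 13289/94704 - 338920/(-26) = 13289/94704 - 338920*(-1/26) = 13289/94704 + 169460/13 = 16048712597/1231152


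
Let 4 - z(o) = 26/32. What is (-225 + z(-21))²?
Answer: 12595401/256 ≈ 49201.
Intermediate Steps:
z(o) = 51/16 (z(o) = 4 - 26/32 = 4 - 1*13/16 = 4 - 13/16 = 51/16)
(-225 + z(-21))² = (-225 + 51/16)² = (-3549/16)² = 12595401/256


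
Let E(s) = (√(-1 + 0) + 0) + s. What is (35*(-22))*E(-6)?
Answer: 4620 - 770*I ≈ 4620.0 - 770.0*I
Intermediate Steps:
E(s) = I + s (E(s) = (√(-1) + 0) + s = (I + 0) + s = I + s)
(35*(-22))*E(-6) = (35*(-22))*(I - 6) = -770*(-6 + I) = 4620 - 770*I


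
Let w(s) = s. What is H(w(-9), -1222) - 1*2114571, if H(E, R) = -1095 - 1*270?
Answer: -2115936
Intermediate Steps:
H(E, R) = -1365 (H(E, R) = -1095 - 270 = -1365)
H(w(-9), -1222) - 1*2114571 = -1365 - 1*2114571 = -1365 - 2114571 = -2115936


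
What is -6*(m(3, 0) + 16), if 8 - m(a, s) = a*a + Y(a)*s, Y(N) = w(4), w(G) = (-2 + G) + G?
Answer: -90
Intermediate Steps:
w(G) = -2 + 2*G
Y(N) = 6 (Y(N) = -2 + 2*4 = -2 + 8 = 6)
m(a, s) = 8 - a² - 6*s (m(a, s) = 8 - (a*a + 6*s) = 8 - (a² + 6*s) = 8 + (-a² - 6*s) = 8 - a² - 6*s)
-6*(m(3, 0) + 16) = -6*((8 - 1*3² - 6*0) + 16) = -6*((8 - 1*9 + 0) + 16) = -6*((8 - 9 + 0) + 16) = -6*(-1 + 16) = -6*15 = -90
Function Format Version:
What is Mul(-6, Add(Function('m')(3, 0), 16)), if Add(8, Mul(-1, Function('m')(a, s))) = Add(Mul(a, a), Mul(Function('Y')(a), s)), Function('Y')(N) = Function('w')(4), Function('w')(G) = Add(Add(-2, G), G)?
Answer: -90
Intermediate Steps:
Function('w')(G) = Add(-2, Mul(2, G))
Function('Y')(N) = 6 (Function('Y')(N) = Add(-2, Mul(2, 4)) = Add(-2, 8) = 6)
Function('m')(a, s) = Add(8, Mul(-1, Pow(a, 2)), Mul(-6, s)) (Function('m')(a, s) = Add(8, Mul(-1, Add(Mul(a, a), Mul(6, s)))) = Add(8, Mul(-1, Add(Pow(a, 2), Mul(6, s)))) = Add(8, Add(Mul(-1, Pow(a, 2)), Mul(-6, s))) = Add(8, Mul(-1, Pow(a, 2)), Mul(-6, s)))
Mul(-6, Add(Function('m')(3, 0), 16)) = Mul(-6, Add(Add(8, Mul(-1, Pow(3, 2)), Mul(-6, 0)), 16)) = Mul(-6, Add(Add(8, Mul(-1, 9), 0), 16)) = Mul(-6, Add(Add(8, -9, 0), 16)) = Mul(-6, Add(-1, 16)) = Mul(-6, 15) = -90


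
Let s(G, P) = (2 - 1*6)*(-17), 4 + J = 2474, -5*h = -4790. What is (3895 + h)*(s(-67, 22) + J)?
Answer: 12316914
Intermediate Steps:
h = 958 (h = -1/5*(-4790) = 958)
J = 2470 (J = -4 + 2474 = 2470)
s(G, P) = 68 (s(G, P) = (2 - 6)*(-17) = -4*(-17) = 68)
(3895 + h)*(s(-67, 22) + J) = (3895 + 958)*(68 + 2470) = 4853*2538 = 12316914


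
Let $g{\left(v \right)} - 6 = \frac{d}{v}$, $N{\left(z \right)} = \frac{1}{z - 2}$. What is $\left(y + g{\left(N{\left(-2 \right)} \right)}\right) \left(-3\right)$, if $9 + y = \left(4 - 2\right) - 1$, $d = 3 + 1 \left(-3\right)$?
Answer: $6$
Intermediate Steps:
$d = 0$ ($d = 3 - 3 = 0$)
$y = -8$ ($y = -9 + \left(\left(4 - 2\right) - 1\right) = -9 + \left(2 - 1\right) = -9 + 1 = -8$)
$N{\left(z \right)} = \frac{1}{-2 + z}$
$g{\left(v \right)} = 6$ ($g{\left(v \right)} = 6 + \frac{0}{v} = 6 + 0 = 6$)
$\left(y + g{\left(N{\left(-2 \right)} \right)}\right) \left(-3\right) = \left(-8 + 6\right) \left(-3\right) = \left(-2\right) \left(-3\right) = 6$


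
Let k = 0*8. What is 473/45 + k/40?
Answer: 473/45 ≈ 10.511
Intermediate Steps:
k = 0
473/45 + k/40 = 473/45 + 0/40 = 473*(1/45) + 0*(1/40) = 473/45 + 0 = 473/45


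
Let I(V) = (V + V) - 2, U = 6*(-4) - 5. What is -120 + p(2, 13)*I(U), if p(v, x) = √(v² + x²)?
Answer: -120 - 60*√173 ≈ -909.18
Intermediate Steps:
U = -29 (U = -24 - 5 = -29)
I(V) = -2 + 2*V (I(V) = 2*V - 2 = -2 + 2*V)
-120 + p(2, 13)*I(U) = -120 + √(2² + 13²)*(-2 + 2*(-29)) = -120 + √(4 + 169)*(-2 - 58) = -120 + √173*(-60) = -120 - 60*√173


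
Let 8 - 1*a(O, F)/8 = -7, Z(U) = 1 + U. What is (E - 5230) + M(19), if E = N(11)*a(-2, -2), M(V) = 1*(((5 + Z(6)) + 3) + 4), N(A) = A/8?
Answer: -5046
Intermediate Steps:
a(O, F) = 120 (a(O, F) = 64 - 8*(-7) = 64 + 56 = 120)
N(A) = A/8 (N(A) = A*(⅛) = A/8)
M(V) = 19 (M(V) = 1*(((5 + (1 + 6)) + 3) + 4) = 1*(((5 + 7) + 3) + 4) = 1*((12 + 3) + 4) = 1*(15 + 4) = 1*19 = 19)
E = 165 (E = ((⅛)*11)*120 = (11/8)*120 = 165)
(E - 5230) + M(19) = (165 - 5230) + 19 = -5065 + 19 = -5046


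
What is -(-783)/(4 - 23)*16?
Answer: -12528/19 ≈ -659.37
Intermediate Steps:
-(-783)/(4 - 23)*16 = -(-783)/(-19)*16 = -(-783)*(-1)/19*16 = -29*27/19*16 = -783/19*16 = -12528/19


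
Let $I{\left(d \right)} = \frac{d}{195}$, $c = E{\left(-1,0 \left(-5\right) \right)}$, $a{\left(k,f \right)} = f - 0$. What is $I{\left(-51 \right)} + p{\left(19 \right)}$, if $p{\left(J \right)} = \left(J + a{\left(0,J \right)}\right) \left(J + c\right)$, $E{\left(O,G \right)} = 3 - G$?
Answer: $\frac{54323}{65} \approx 835.74$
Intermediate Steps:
$a{\left(k,f \right)} = f$ ($a{\left(k,f \right)} = f + 0 = f$)
$c = 3$ ($c = 3 - 0 \left(-5\right) = 3 - 0 = 3 + 0 = 3$)
$I{\left(d \right)} = \frac{d}{195}$ ($I{\left(d \right)} = d \frac{1}{195} = \frac{d}{195}$)
$p{\left(J \right)} = 2 J \left(3 + J\right)$ ($p{\left(J \right)} = \left(J + J\right) \left(J + 3\right) = 2 J \left(3 + J\right)$)
$I{\left(-51 \right)} + p{\left(19 \right)} = \frac{1}{195} \left(-51\right) + 2 \cdot 19 \left(3 + 19\right) = - \frac{17}{65} + 2 \cdot 19 \cdot 22 = - \frac{17}{65} + 836 = \frac{54323}{65}$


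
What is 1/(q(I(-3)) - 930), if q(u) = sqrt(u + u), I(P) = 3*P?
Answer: -155/144153 - I*sqrt(2)/288306 ≈ -0.0010752 - 4.9053e-6*I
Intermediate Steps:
q(u) = sqrt(2)*sqrt(u) (q(u) = sqrt(2*u) = sqrt(2)*sqrt(u))
1/(q(I(-3)) - 930) = 1/(sqrt(2)*sqrt(3*(-3)) - 930) = 1/(sqrt(2)*sqrt(-9) - 930) = 1/(sqrt(2)*(3*I) - 930) = 1/(3*I*sqrt(2) - 930) = 1/(-930 + 3*I*sqrt(2))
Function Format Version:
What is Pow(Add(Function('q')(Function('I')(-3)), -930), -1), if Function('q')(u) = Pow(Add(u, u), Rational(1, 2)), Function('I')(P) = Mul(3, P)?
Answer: Add(Rational(-155, 144153), Mul(Rational(-1, 288306), I, Pow(2, Rational(1, 2)))) ≈ Add(-0.0010752, Mul(-4.9053e-6, I))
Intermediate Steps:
Function('q')(u) = Mul(Pow(2, Rational(1, 2)), Pow(u, Rational(1, 2))) (Function('q')(u) = Pow(Mul(2, u), Rational(1, 2)) = Mul(Pow(2, Rational(1, 2)), Pow(u, Rational(1, 2))))
Pow(Add(Function('q')(Function('I')(-3)), -930), -1) = Pow(Add(Mul(Pow(2, Rational(1, 2)), Pow(Mul(3, -3), Rational(1, 2))), -930), -1) = Pow(Add(Mul(Pow(2, Rational(1, 2)), Pow(-9, Rational(1, 2))), -930), -1) = Pow(Add(Mul(Pow(2, Rational(1, 2)), Mul(3, I)), -930), -1) = Pow(Add(Mul(3, I, Pow(2, Rational(1, 2))), -930), -1) = Pow(Add(-930, Mul(3, I, Pow(2, Rational(1, 2)))), -1)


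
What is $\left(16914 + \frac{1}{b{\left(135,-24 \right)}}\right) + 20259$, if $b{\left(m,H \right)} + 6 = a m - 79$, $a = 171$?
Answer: $\frac{854979001}{23000} \approx 37173.0$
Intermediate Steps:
$b{\left(m,H \right)} = -85 + 171 m$ ($b{\left(m,H \right)} = -6 + \left(171 m - 79\right) = -6 + \left(-79 + 171 m\right) = -85 + 171 m$)
$\left(16914 + \frac{1}{b{\left(135,-24 \right)}}\right) + 20259 = \left(16914 + \frac{1}{-85 + 171 \cdot 135}\right) + 20259 = \left(16914 + \frac{1}{-85 + 23085}\right) + 20259 = \left(16914 + \frac{1}{23000}\right) + 20259 = \frac{389022001}{23000} + 20259 = \frac{854979001}{23000}$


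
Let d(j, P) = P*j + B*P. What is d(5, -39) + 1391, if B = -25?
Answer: 2171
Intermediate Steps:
d(j, P) = -25*P + P*j (d(j, P) = P*j - 25*P = -25*P + P*j)
d(5, -39) + 1391 = -39*(-25 + 5) + 1391 = -39*(-20) + 1391 = 780 + 1391 = 2171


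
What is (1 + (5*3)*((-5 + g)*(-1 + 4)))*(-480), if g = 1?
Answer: 85920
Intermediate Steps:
(1 + (5*3)*((-5 + g)*(-1 + 4)))*(-480) = (1 + (5*3)*((-5 + 1)*(-1 + 4)))*(-480) = (1 + 15*(-4*3))*(-480) = (1 + 15*(-12))*(-480) = (1 - 180)*(-480) = -179*(-480) = 85920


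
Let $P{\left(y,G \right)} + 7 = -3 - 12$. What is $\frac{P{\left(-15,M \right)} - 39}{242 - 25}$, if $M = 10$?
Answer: $- \frac{61}{217} \approx -0.28111$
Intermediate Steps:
$P{\left(y,G \right)} = -22$ ($P{\left(y,G \right)} = -7 - 15 = -22$)
$\frac{P{\left(-15,M \right)} - 39}{242 - 25} = \frac{-22 - 39}{242 - 25} = - \frac{61}{217}$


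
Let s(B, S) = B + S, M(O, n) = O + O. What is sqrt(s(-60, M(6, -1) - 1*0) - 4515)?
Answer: 39*I*sqrt(3) ≈ 67.55*I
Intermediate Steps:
M(O, n) = 2*O
sqrt(s(-60, M(6, -1) - 1*0) - 4515) = sqrt((-60 + (2*6 - 1*0)) - 4515) = sqrt((-60 + (12 + 0)) - 4515) = sqrt((-60 + 12) - 4515) = sqrt(-48 - 4515) = sqrt(-4563) = 39*I*sqrt(3)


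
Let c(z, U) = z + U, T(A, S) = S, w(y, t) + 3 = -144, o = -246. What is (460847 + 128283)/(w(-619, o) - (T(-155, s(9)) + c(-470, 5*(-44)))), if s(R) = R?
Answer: 294565/267 ≈ 1103.2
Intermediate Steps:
w(y, t) = -147 (w(y, t) = -3 - 144 = -147)
c(z, U) = U + z
(460847 + 128283)/(w(-619, o) - (T(-155, s(9)) + c(-470, 5*(-44)))) = (460847 + 128283)/(-147 - (9 + (5*(-44) - 470))) = 589130/(-147 - (9 + (-220 - 470))) = 589130/(-147 - (9 - 690)) = 589130/(-147 - 1*(-681)) = 589130/(-147 + 681) = 589130/534 = 589130*(1/534) = 294565/267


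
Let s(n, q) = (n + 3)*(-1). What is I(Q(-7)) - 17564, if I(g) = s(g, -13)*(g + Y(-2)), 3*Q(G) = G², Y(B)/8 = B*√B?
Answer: -160918/9 + 928*I*√2/3 ≈ -17880.0 + 437.46*I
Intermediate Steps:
Y(B) = 8*B^(3/2) (Y(B) = 8*(B*√B) = 8*B^(3/2))
Q(G) = G²/3
s(n, q) = -3 - n (s(n, q) = (3 + n)*(-1) = -3 - n)
I(g) = (-3 - g)*(g - 16*I*√2) (I(g) = (-3 - g)*(g + 8*(-2)^(3/2)) = (-3 - g)*(g + 8*(-2*I*√2)) = (-3 - g)*(g - 16*I*√2))
I(Q(-7)) - 17564 = -(3 + (⅓)*(-7)²)*((⅓)*(-7)² - 16*I*√2) - 17564 = -(3 + (⅓)*49)*((⅓)*49 - 16*I*√2) - 17564 = -(3 + 49/3)*(49/3 - 16*I*√2) - 17564 = -1*58/3*(49/3 - 16*I*√2) - 17564 = (-2842/9 + 928*I*√2/3) - 17564 = -160918/9 + 928*I*√2/3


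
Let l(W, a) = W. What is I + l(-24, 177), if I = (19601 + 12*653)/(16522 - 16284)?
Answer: 21725/238 ≈ 91.281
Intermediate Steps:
I = 27437/238 (I = (19601 + 7836)/238 = 27437*(1/238) = 27437/238 ≈ 115.28)
I + l(-24, 177) = 27437/238 - 24 = 21725/238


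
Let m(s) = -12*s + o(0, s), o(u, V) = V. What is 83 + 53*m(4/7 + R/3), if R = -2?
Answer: 2909/21 ≈ 138.52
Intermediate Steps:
m(s) = -11*s (m(s) = -12*s + s = -11*s)
83 + 53*m(4/7 + R/3) = 83 + 53*(-11*(4/7 - 2/3)) = 83 + 53*(-11*(-2/21)) = 83 + 53*(22/21) = 83 + 1166/21 = 2909/21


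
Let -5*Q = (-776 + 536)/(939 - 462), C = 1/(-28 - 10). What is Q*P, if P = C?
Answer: -8/3021 ≈ -0.0026481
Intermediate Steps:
C = -1/38 (C = 1/(-38) = -1/38 ≈ -0.026316)
Q = 16/159 (Q = -(-776 + 536)/(5*(939 - 462)) = -(-48)/477 = -⅕*(-80/159) = 16/159 ≈ 0.10063)
P = -1/38 ≈ -0.026316
Q*P = (16/159)*(-1/38) = -8/3021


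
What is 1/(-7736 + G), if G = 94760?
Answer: 1/87024 ≈ 1.1491e-5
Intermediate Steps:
1/(-7736 + G) = 1/(-7736 + 94760) = 1/87024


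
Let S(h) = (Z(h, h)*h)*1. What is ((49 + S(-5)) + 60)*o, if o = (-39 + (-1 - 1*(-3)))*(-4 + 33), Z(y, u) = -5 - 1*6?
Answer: -175972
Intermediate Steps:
Z(y, u) = -11 (Z(y, u) = -5 - 6 = -11)
S(h) = -11*h (S(h) = -11*h*1 = -11*h)
o = -1073 (o = (-39 + (-1 + 3))*29 = (-39 + 2)*29 = -37*29 = -1073)
((49 + S(-5)) + 60)*o = ((49 - 11*(-5)) + 60)*(-1073) = ((49 + 55) + 60)*(-1073) = (104 + 60)*(-1073) = 164*(-1073) = -175972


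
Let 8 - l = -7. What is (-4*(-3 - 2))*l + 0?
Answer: 300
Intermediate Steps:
l = 15 (l = 8 - 1*(-7) = 8 + 7 = 15)
(-4*(-3 - 2))*l + 0 = -4*(-3 - 2)*15 + 0 = -4*(-5)*15 + 0 = 20*15 + 0 = 300 + 0 = 300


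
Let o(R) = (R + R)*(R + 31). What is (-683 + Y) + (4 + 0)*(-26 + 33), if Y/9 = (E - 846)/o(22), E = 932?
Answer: -763343/1166 ≈ -654.67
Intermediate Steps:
o(R) = 2*R*(31 + R) (o(R) = (2*R)*(31 + R) = 2*R*(31 + R))
Y = 387/1166 (Y = 9*((932 - 846)/((2*22*(31 + 22)))) = 9*(86/((2*22*53))) = 9*(86/2332) = 9*(86*(1/2332)) = 9*(43/1166) = 387/1166 ≈ 0.33190)
(-683 + Y) + (4 + 0)*(-26 + 33) = (-683 + 387/1166) + (4 + 0)*(-26 + 33) = -795991/1166 + 4*7 = -795991/1166 + 28 = -763343/1166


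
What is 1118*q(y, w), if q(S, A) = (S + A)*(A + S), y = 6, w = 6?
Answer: 160992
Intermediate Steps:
q(S, A) = (A + S)**2 (q(S, A) = (A + S)*(A + S) = (A + S)**2)
1118*q(y, w) = 1118*(6 + 6)**2 = 1118*12**2 = 1118*144 = 160992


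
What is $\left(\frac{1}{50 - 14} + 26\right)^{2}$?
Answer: $\frac{877969}{1296} \approx 677.45$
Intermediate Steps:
$\left(\frac{1}{50 - 14} + 26\right)^{2} = \left(\frac{1}{36} + 26\right)^{2} = \left(\frac{937}{36}\right)^{2} = \frac{877969}{1296}$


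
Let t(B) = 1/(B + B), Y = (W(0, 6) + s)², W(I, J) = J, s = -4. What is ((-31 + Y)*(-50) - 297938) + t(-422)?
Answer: -250320273/844 ≈ -2.9659e+5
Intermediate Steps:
Y = 4 (Y = (6 - 4)² = 2² = 4)
t(B) = 1/(2*B)
((-31 + Y)*(-50) - 297938) + t(-422) = ((-31 + 4)*(-50) - 297938) + (½)/(-422) = (-27*(-50) - 297938) + (½)*(-1/422) = (1350 - 297938) - 1/844 = -296588 - 1/844 = -250320273/844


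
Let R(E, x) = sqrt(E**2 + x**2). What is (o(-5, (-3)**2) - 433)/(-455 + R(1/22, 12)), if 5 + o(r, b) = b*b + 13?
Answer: 75755680/100130403 + 7568*sqrt(69697)/100130403 ≈ 0.77652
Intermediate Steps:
o(r, b) = 8 + b**2 (o(r, b) = -5 + (b*b + 13) = -5 + (b**2 + 13) = -5 + (13 + b**2) = 8 + b**2)
(o(-5, (-3)**2) - 433)/(-455 + R(1/22, 12)) = ((8 + ((-3)**2)**2) - 433)/(-455 + sqrt((1/22)**2 + 12**2)) = ((8 + 9**2) - 433)/(-455 + sqrt((1/22)**2 + 144)) = ((8 + 81) - 433)/(-455 + sqrt(1/484 + 144)) = (89 - 433)/(-455 + sqrt(69697/484)) = -344/(-455 + sqrt(69697)/22)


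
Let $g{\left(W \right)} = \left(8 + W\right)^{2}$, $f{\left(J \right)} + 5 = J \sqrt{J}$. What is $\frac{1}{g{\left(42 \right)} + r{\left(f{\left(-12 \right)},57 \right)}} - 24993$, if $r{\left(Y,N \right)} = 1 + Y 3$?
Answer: $- \frac{77425163639}{3097874} + \frac{18 i \sqrt{3}}{1548937} \approx -24993.0 + 2.0128 \cdot 10^{-5} i$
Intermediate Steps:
$f{\left(J \right)} = -5 + J^{\frac{3}{2}}$ ($f{\left(J \right)} = -5 + J \sqrt{J} = -5 + J^{\frac{3}{2}}$)
$r{\left(Y,N \right)} = 1 + 3 Y$
$\frac{1}{g{\left(42 \right)} + r{\left(f{\left(-12 \right)},57 \right)}} - 24993 = \frac{1}{\left(8 + 42\right)^{2} + \left(1 + 3 \left(-5 + \left(-12\right)^{\frac{3}{2}}\right)\right)} - 24993 = \frac{1}{50^{2} + \left(1 + 3 \left(-5 - 24 i \sqrt{3}\right)\right)} - 24993 = \frac{1}{2500 - \left(14 + 72 i \sqrt{3}\right)} - 24993 = \frac{1}{2486 - 72 i \sqrt{3}} - 24993 = -24993 + \frac{1}{2486 - 72 i \sqrt{3}}$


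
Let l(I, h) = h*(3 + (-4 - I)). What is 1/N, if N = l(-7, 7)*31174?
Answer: 1/1309308 ≈ 7.6376e-7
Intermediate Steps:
l(I, h) = h*(-1 - I)
N = 1309308 (N = -1*7*(1 - 7)*31174 = -1*7*(-6)*31174 = 42*31174 = 1309308)
1/N = 1/1309308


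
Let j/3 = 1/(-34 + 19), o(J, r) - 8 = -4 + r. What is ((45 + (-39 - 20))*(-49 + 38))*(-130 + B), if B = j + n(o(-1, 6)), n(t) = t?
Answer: -92554/5 ≈ -18511.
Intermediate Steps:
o(J, r) = 4 + r (o(J, r) = 8 + (-4 + r) = 4 + r)
j = -⅕ (j = 3/(-34 + 19) = 3/(-15) = 3*(-1/15) = -⅕ ≈ -0.20000)
B = 49/5 (B = -⅕ + (4 + 6) = -⅕ + 10 = 49/5 ≈ 9.8000)
((45 + (-39 - 20))*(-49 + 38))*(-130 + B) = ((45 + (-39 - 20))*(-49 + 38))*(-130 + 49/5) = ((45 - 59)*(-11))*(-601/5) = -14*(-11)*(-601/5) = 154*(-601/5) = -92554/5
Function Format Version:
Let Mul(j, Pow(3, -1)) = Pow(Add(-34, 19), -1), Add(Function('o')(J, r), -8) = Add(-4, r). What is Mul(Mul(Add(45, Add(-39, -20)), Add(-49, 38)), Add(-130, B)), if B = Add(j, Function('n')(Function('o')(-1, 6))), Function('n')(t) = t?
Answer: Rational(-92554, 5) ≈ -18511.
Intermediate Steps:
Function('o')(J, r) = Add(4, r) (Function('o')(J, r) = Add(8, Add(-4, r)) = Add(4, r))
j = Rational(-1, 5) (j = Mul(3, Pow(Add(-34, 19), -1)) = Mul(3, Pow(-15, -1)) = Mul(3, Rational(-1, 15)) = Rational(-1, 5) ≈ -0.20000)
B = Rational(49, 5) (B = Add(Rational(-1, 5), Add(4, 6)) = Add(Rational(-1, 5), 10) = Rational(49, 5) ≈ 9.8000)
Mul(Mul(Add(45, Add(-39, -20)), Add(-49, 38)), Add(-130, B)) = Mul(Mul(Add(45, Add(-39, -20)), Add(-49, 38)), Add(-130, Rational(49, 5))) = Mul(Mul(Add(45, -59), -11), Rational(-601, 5)) = Mul(Mul(-14, -11), Rational(-601, 5)) = Mul(154, Rational(-601, 5)) = Rational(-92554, 5)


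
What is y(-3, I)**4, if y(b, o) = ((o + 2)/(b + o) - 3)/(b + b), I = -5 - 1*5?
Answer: 923521/37015056 ≈ 0.024950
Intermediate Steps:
I = -10 (I = -5 - 5 = -10)
y(b, o) = (-3 + (2 + o)/(b + o))/(2*b) (y(b, o) = ((2 + o)/(b + o) - 3)/((2*b)) = ((2 + o)/(b + o) - 3)*(1/(2*b)) = (-3 + (2 + o)/(b + o))*(1/(2*b)) = (-3 + (2 + o)/(b + o))/(2*b))
y(-3, I)**4 = ((1 - 1*(-10) - 3/2*(-3))/((-3)*(-3 - 10)))**4 = (-1/3*(1 + 10 + 9/2)/(-13))**4 = (-1/3*(-1/13)*31/2)**4 = (31/78)**4 = 923521/37015056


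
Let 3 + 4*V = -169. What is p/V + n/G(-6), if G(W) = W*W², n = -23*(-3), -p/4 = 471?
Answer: 134659/3096 ≈ 43.495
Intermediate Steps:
p = -1884 (p = -4*471 = -1884)
V = -43 (V = -¾ + (¼)*(-169) = -¾ - 169/4 = -43)
n = 69
G(W) = W³
p/V + n/G(-6) = -1884/(-43) + 69/((-6)³) = -1884*(-1/43) + 69/(-216) = 1884/43 + 69*(-1/216) = 1884/43 - 23/72 = 134659/3096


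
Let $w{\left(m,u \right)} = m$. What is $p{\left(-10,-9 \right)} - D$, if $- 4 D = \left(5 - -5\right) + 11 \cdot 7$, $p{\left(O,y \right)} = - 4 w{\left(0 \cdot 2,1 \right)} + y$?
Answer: $\frac{51}{4} \approx 12.75$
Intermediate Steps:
$p{\left(O,y \right)} = y$ ($p{\left(O,y \right)} = - 4 \cdot 0 \cdot 2 + y = \left(-4\right) 0 + y = 0 + y = y$)
$D = - \frac{87}{4}$ ($D = - \frac{\left(5 - -5\right) + 11 \cdot 7}{4} = - \frac{\left(5 + 5\right) + 77}{4} = - \frac{10 + 77}{4} = \left(- \frac{1}{4}\right) 87 = - \frac{87}{4} \approx -21.75$)
$p{\left(-10,-9 \right)} - D = -9 - - \frac{87}{4} = -9 + \frac{87}{4} = \frac{51}{4}$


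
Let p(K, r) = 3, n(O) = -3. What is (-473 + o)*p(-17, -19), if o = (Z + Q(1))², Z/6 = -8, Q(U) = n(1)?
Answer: 6384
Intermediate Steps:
Q(U) = -3
Z = -48 (Z = 6*(-8) = -48)
o = 2601 (o = (-48 - 3)² = (-51)² = 2601)
(-473 + o)*p(-17, -19) = (-473 + 2601)*3 = 2128*3 = 6384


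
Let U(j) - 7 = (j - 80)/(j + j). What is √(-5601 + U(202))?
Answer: I*√228245254/202 ≈ 74.791*I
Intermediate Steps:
U(j) = 7 + (-80 + j)/(2*j) (U(j) = 7 + (j - 80)/(j + j) = 7 + (-80 + j)/((2*j)) = 7 + (-80 + j)*(1/(2*j)) = 7 + (-80 + j)/(2*j))
√(-5601 + U(202)) = √(-5601 + (15/2 - 40/202)) = √(-5601 + (15/2 - 40*1/202)) = √(-5601 + (15/2 - 20/101)) = √(-5601 + 1475/202) = √(-1129927/202) = I*√228245254/202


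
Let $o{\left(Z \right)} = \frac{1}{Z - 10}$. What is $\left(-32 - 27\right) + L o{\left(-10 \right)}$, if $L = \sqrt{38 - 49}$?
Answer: $-59 - \frac{i \sqrt{11}}{20} \approx -59.0 - 0.16583 i$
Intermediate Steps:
$L = i \sqrt{11}$ ($L = \sqrt{-11} = i \sqrt{11} \approx 3.3166 i$)
$o{\left(Z \right)} = \frac{1}{-10 + Z}$
$\left(-32 - 27\right) + L o{\left(-10 \right)} = \left(-32 - 27\right) + \frac{i \sqrt{11}}{-10 - 10} = \left(-32 - 27\right) + \frac{i \sqrt{11}}{-20} = -59 + i \sqrt{11} \left(- \frac{1}{20}\right) = -59 - \frac{i \sqrt{11}}{20}$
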